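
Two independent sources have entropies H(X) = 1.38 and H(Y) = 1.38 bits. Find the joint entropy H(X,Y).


For independent variables, H(X,Y) = H(X) + H(Y) = 1.38 + 1.38 = 2.76

2.76 bits


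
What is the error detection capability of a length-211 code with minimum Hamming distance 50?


Detection capability = d_min - 1 = 50 - 1 = 49

49 errors


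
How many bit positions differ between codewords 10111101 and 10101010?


Count differing positions: . . . ^ . ^ ^ ^ = 4 differences

4


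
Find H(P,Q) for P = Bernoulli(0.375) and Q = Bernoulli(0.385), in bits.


H(P,Q) = -p*log2(q) - (1-p)*log2(1-q). -0.375*log2(0.385) = 0.516401; -0.625*log2(0.615) = 0.438339. H(P,Q) = 0.516401 + 0.438339 = 0.9547

0.9547 bits


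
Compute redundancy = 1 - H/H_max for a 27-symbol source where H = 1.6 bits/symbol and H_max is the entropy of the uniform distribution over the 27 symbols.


H_max = log2(K) = log2(27) = 4.7549 bits/symbol. Redundancy = 1 - H/H_max = 1 - 1.6/4.7549 = 1 - 0.3365 = 0.6635

0.6635


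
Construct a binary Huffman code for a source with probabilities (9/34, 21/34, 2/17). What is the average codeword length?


Huffman construction (repeatedly merge the two least-probable nodes; each merge adds 1 bit to every symbol beneath it): 2/17 + 9/34 = 13/34; 13/34 + 21/34 = 1. Resulting codeword lengths (in the order the probabilities were given): (2, 1, 2). L_avg = sum(p_i * l_i) = 9/34*2 + 21/34*1 + 2/17*2 = 47/34 = 1.3824

1.3824 bits


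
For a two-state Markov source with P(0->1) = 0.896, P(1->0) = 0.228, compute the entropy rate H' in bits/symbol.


Stationary distribution: pi_0 = p10/(p01+p10) = 0.2028, pi_1 = 0.7972. Entropy rate H' = pi_0*H(p01) + pi_1*H(p10) = 0.2028*0.4815 + 0.7972*0.7745 = 0.7151

0.7151 bits/symbol


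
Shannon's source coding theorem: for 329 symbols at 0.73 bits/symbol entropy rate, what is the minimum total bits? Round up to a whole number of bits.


Minimum bits >= n * H = 329 * 0.73 = 240.17, rounded up to a whole number of bits = 241

241 bits


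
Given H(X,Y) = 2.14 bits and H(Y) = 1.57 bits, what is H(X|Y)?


H(X|Y) = H(X,Y) - H(Y) = 2.14 - 1.57 = 0.57

0.57 bits


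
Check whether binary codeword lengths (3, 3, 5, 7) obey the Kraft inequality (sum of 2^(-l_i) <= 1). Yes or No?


Kraft sum = sum(2^(-l_i)) = 0.2891, need <= 1. Result: satisfied (a binary prefix-free code with these lengths exists)

Yes


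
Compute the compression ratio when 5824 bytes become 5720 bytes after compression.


Ratio = original / compressed = 5824 / 5720 = 1.0182

1.0182


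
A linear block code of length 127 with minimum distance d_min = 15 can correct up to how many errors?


Correction capability = floor((d-1)/2) = floor((15-1)/2) = 7

7 errors


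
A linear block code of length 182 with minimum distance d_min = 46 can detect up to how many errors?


Detection capability = d_min - 1 = 46 - 1 = 45

45 errors


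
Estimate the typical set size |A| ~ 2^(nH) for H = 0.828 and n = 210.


log2|A_typical| = nH = 210 * 0.828 = 173.88, so |A_typical| ~ 2^173.88 = 2.203e+52

2.203e+52


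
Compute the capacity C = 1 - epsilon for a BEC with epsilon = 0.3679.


C = 1 - epsilon = 1 - 0.3679 = 0.6321

0.6321 bits


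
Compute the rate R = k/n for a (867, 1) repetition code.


Rate = k/n = 1/867

1/867


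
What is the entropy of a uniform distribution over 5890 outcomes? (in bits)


H = log2(n) = log2(5890) = 12.5241

12.5241 bits


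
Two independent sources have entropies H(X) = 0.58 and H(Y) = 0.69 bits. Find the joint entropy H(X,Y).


For independent variables, H(X,Y) = H(X) + H(Y) = 0.58 + 0.69 = 1.27

1.27 bits


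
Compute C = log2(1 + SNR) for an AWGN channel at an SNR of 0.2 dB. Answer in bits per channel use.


SNR_linear = 10^(0.2/10) = 1.0471; C = log2(1 + SNR_linear) = log2(1 + 1.0471) = 1.0336

1.0336 bits/channel use


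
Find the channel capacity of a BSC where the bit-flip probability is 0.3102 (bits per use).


H(p) = -p*log2(p) - (1-p)*log2(1-p) = -0.3102*log2(0.3102) - 0.6898*log2(0.6898) = 0.523844 + 0.369560 = 0.8934. C = 1 - H(p) = 1 - 0.8934 = 0.1066

0.1066 bits


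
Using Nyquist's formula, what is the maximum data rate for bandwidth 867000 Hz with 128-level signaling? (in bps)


Rate = 2 * B * log2(M) = 2 * 867000 * 7.0 = 12138000.0

12138000.0 bps


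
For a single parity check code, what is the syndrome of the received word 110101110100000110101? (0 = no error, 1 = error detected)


Syndrome = XOR of all bits = 1 XOR 1 XOR 0 XOR 1 XOR 0 XOR 1 XOR 1 XOR 1 XOR 0 XOR 1 XOR 0 XOR 0 XOR 0 XOR 0 XOR 0 XOR 1 XOR 1 XOR 0 XOR 1 XOR 0 XOR 1 = 1

1


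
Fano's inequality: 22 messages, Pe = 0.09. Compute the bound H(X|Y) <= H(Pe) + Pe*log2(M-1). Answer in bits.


H(Pe) = -Pe*log2(Pe) - (1-Pe)*log2(1-Pe) = -0.09*log2(0.09) - 0.91*log2(0.91) = 0.312654 + 0.123816 = 0.4365. Pe*log2(M-1) = 0.09*log2(21) = 0.395309. Bound = H(Pe) + Pe*log2(M-1) = 0.312654 + 0.123816 + 0.395309 = 0.8318

0.8318 bits


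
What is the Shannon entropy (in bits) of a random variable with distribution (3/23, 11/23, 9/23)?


H = -sum(p_i * log2(p_i)). Terms: -(3/23)*log2(3/23) = 0.383296; -(11/23)*log2(11/23) = 0.508932; -(9/23)*log2(9/23) = 0.529684. H = 0.383296 + 0.508932 + 0.529684 = 1.4219

1.4219 bits


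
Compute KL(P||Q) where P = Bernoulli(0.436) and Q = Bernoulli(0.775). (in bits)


KL = p*log2(p/q) + (1-p)*log2((1-p)/(1-q)) = 0.436*log2(0.436/0.775) + 0.564*log2(0.564/0.225) = 0.3859

0.3859 bits


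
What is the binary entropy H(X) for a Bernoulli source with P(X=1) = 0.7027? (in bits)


H = -p*log2(p) - (1-p)*log2(1-p). -0.7027*log2(0.7027) = 0.357688; -0.2973*log2(0.2973) = 0.520278. H = 0.357688 + 0.520278 = 0.878

0.878 bits


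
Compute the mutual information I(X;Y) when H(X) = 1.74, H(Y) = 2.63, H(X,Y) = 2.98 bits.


I(X;Y) = H(X) + H(Y) - H(X,Y) = 1.74 + 2.63 - 2.98 = 1.39

1.39 bits


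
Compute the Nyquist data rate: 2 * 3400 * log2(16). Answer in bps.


Rate = 2 * B * log2(M) = 2 * 3400 * 4.0 = 27200.0

27200.0 bps


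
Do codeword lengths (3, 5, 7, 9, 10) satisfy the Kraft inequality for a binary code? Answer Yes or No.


Kraft sum = sum(2^(-l_i)) = 0.167, need <= 1. Result: satisfied (a binary prefix-free code with these lengths exists)

Yes


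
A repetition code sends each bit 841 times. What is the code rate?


Rate = k/n = 1/841

1/841


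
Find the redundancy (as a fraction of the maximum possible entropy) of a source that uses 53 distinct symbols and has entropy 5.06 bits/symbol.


H_max = log2(K) = log2(53) = 5.7279 bits/symbol. Redundancy = 1 - H/H_max = 1 - 5.06/5.7279 = 1 - 0.8834 = 0.1166

0.1166


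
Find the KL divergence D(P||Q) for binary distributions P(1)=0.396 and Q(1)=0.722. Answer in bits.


KL = p*log2(p/q) + (1-p)*log2((1-p)/(1-q)) = 0.396*log2(0.396/0.722) + 0.604*log2(0.604/0.278) = 0.333

0.333 bits


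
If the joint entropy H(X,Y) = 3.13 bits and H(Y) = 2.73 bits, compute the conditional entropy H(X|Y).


H(X|Y) = H(X,Y) - H(Y) = 3.13 - 2.73 = 0.4

0.4 bits


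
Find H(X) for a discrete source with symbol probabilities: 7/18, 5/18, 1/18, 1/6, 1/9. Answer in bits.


H = -sum(p_i * log2(p_i)). Terms: -(7/18)*log2(7/18) = 0.529888; -(5/18)*log2(5/18) = 0.513332; -(1/18)*log2(1/18) = 0.231663; -(1/6)*log2(1/6) = 0.430827; -(1/9)*log2(1/9) = 0.352214. H = 0.529888 + 0.513332 + 0.231663 + 0.430827 + 0.352214 = 2.0579

2.0579 bits


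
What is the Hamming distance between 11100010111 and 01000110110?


Count differing positions: ^ . ^ . . ^ . . . . ^ = 4 differences

4


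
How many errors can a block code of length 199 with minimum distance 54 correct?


Correction capability = floor((d-1)/2) = floor((54-1)/2) = 26

26 errors


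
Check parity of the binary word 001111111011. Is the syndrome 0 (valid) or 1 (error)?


Syndrome = XOR of all bits = 0 XOR 0 XOR 1 XOR 1 XOR 1 XOR 1 XOR 1 XOR 1 XOR 1 XOR 0 XOR 1 XOR 1 = 1

1


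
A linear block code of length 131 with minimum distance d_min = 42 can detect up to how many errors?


Detection capability = d_min - 1 = 42 - 1 = 41

41 errors


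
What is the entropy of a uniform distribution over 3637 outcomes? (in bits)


H = log2(n) = log2(3637) = 11.8285

11.8285 bits


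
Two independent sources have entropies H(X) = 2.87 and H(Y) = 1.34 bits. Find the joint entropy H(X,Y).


For independent variables, H(X,Y) = H(X) + H(Y) = 2.87 + 1.34 = 4.21

4.21 bits


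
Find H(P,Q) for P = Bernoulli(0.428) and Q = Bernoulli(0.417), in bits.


H(P,Q) = -p*log2(q) - (1-p)*log2(1-q). -0.428*log2(0.417) = 0.540085; -0.572*log2(0.583) = 0.445263. H(P,Q) = 0.540085 + 0.445263 = 0.9853

0.9853 bits


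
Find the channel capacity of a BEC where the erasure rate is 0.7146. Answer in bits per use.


C = 1 - epsilon = 1 - 0.7146 = 0.2854

0.2854 bits


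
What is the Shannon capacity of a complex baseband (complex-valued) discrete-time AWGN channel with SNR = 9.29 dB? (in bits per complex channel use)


SNR_linear = 10^(9.29/10) = 8.4918; C = log2(1 + SNR_linear) = log2(1 + 8.4918) = 3.2467

3.2467 bits/channel use


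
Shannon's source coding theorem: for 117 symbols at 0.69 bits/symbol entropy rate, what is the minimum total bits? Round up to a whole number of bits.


Minimum bits >= n * H = 117 * 0.69 = 80.73, rounded up to a whole number of bits = 81

81 bits


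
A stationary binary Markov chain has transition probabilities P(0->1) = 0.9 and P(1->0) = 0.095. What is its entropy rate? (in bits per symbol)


Stationary distribution: pi_0 = p10/(p01+p10) = 0.0955, pi_1 = 0.9045. Entropy rate H' = pi_0*H(p01) + pi_1*H(p10) = 0.0955*0.469 + 0.9045*0.4529 = 0.4545

0.4545 bits/symbol


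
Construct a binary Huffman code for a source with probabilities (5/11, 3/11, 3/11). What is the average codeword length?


Huffman construction (repeatedly merge the two least-probable nodes; each merge adds 1 bit to every symbol beneath it): 3/11 + 3/11 = 6/11; 5/11 + 6/11 = 1. Resulting codeword lengths (in the order the probabilities were given): (1, 2, 2). L_avg = sum(p_i * l_i) = 5/11*1 + 3/11*2 + 3/11*2 = 17/11 = 1.5455

1.5455 bits


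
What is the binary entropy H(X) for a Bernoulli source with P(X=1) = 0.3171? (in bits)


H = -p*log2(p) - (1-p)*log2(1-p). -0.3171*log2(0.3171) = 0.525432; -0.6829*log2(0.6829) = 0.375768. H = 0.525432 + 0.375768 = 0.9012

0.9012 bits


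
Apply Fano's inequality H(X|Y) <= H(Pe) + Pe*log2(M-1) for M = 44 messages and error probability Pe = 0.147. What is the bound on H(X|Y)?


H(Pe) = -Pe*log2(Pe) - (1-Pe)*log2(1-Pe) = -0.147*log2(0.147) - 0.853*log2(0.853) = 0.406618 + 0.195663 = 0.6023. Pe*log2(M-1) = 0.147*log2(43) = 0.797661. Bound = H(Pe) + Pe*log2(M-1) = 0.406618 + 0.195663 + 0.797661 = 1.3999

1.3999 bits


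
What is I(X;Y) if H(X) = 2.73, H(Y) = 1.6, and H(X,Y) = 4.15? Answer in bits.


I(X;Y) = H(X) + H(Y) - H(X,Y) = 2.73 + 1.6 - 4.15 = 0.18

0.18 bits


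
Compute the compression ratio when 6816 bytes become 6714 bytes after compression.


Ratio = original / compressed = 6816 / 6714 = 1.0152

1.0152


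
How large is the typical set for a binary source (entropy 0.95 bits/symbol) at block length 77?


log2|A_typical| = nH = 77 * 0.95 = 73.15, so |A_typical| ~ 2^73.15 = 1.048e+22

1.048e+22


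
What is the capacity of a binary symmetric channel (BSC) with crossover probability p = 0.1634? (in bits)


H(p) = -p*log2(p) - (1-p)*log2(1-p) = -0.1634*log2(0.1634) - 0.8366*log2(0.8366) = 0.427049 + 0.215333 = 0.6424. C = 1 - H(p) = 1 - 0.6424 = 0.3576

0.3576 bits


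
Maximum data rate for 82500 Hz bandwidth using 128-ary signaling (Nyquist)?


Rate = 2 * B * log2(M) = 2 * 82500 * 7.0 = 1155000.0

1155000.0 bps


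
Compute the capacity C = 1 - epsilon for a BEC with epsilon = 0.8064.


C = 1 - epsilon = 1 - 0.8064 = 0.1936

0.1936 bits


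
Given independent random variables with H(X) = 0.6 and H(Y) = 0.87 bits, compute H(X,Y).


For independent variables, H(X,Y) = H(X) + H(Y) = 0.6 + 0.87 = 1.47

1.47 bits


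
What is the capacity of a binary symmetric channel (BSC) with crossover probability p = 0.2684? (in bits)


H(p) = -p*log2(p) - (1-p)*log2(1-p) = -0.2684*log2(0.2684) - 0.7316*log2(0.7316) = 0.509301 + 0.329859 = 0.8392. C = 1 - H(p) = 1 - 0.8392 = 0.1608

0.1608 bits


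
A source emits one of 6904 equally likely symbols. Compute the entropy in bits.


H = log2(n) = log2(6904) = 12.7532

12.7532 bits


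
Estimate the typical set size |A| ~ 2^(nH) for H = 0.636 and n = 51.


log2|A_typical| = nH = 51 * 0.636 = 32.436, so |A_typical| ~ 2^32.436 = 5.810e+09

5.810e+09


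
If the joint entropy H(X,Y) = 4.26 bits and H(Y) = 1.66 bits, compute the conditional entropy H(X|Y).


H(X|Y) = H(X,Y) - H(Y) = 4.26 - 1.66 = 2.6

2.6 bits


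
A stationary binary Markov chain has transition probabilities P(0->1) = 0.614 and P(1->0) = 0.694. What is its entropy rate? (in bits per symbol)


Stationary distribution: pi_0 = p10/(p01+p10) = 0.5306, pi_1 = 0.4694. Entropy rate H' = pi_0*H(p01) + pi_1*H(p10) = 0.5306*0.9622 + 0.4694*0.8885 = 0.9276

0.9276 bits/symbol


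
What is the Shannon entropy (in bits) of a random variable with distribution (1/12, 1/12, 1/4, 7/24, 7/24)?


H = -sum(p_i * log2(p_i)). Terms: -(1/12)*log2(1/12) = 0.298747; -(1/12)*log2(1/12) = 0.298747; -(1/4)*log2(1/4) = 0.500000; -(7/24)*log2(7/24) = 0.518469; -(7/24)*log2(7/24) = 0.518469. H = 0.298747 + 0.298747 + 0.500000 + 0.518469 + 0.518469 = 2.1344

2.1344 bits


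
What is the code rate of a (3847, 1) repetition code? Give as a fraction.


Rate = k/n = 1/3847

1/3847


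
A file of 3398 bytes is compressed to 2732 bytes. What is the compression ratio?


Ratio = original / compressed = 3398 / 2732 = 1.2438

1.2438


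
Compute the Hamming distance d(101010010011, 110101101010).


Count differing positions: . ^ ^ ^ ^ ^ ^ ^ ^ . . ^ = 9 differences

9


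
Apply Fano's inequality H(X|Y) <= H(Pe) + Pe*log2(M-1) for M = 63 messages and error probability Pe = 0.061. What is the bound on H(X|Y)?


H(Pe) = -Pe*log2(Pe) - (1-Pe)*log2(1-Pe) = -0.061*log2(0.061) - 0.939*log2(0.939) = 0.246138 + 0.085264 = 0.3314. Pe*log2(M-1) = 0.061*log2(62) = 0.363206. Bound = H(Pe) + Pe*log2(M-1) = 0.246138 + 0.085264 + 0.363206 = 0.6946

0.6946 bits


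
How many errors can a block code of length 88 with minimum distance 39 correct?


Correction capability = floor((d-1)/2) = floor((39-1)/2) = 19

19 errors


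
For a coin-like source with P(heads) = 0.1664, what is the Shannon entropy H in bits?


H = -p*log2(p) - (1-p)*log2(1-p). -0.1664*log2(0.1664) = 0.430522; -0.8336*log2(0.8336) = 0.218881. H = 0.430522 + 0.218881 = 0.6494

0.6494 bits


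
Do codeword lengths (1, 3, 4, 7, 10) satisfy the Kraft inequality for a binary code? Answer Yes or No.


Kraft sum = sum(2^(-l_i)) = 0.6963, need <= 1. Result: satisfied (a binary prefix-free code with these lengths exists)

Yes


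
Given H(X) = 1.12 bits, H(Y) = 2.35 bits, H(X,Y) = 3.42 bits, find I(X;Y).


I(X;Y) = H(X) + H(Y) - H(X,Y) = 1.12 + 2.35 - 3.42 = 0.05

0.05 bits


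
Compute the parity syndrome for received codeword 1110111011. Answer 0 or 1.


Syndrome = XOR of all bits = 1 XOR 1 XOR 1 XOR 0 XOR 1 XOR 1 XOR 1 XOR 0 XOR 1 XOR 1 = 0

0


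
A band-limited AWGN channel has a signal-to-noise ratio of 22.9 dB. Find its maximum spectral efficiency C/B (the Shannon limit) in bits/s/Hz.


SNR_linear = 10^(22.9/10) = 194.9845; C/B = log2(1 + SNR_linear) = log2(1 + 194.9845) = 7.6146

7.6146 bits/s/Hz


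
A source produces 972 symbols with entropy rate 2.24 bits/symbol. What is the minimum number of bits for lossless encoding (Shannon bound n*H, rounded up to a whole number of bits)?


Minimum bits >= n * H = 972 * 2.24 = 2177.28, rounded up to a whole number of bits = 2178

2178 bits


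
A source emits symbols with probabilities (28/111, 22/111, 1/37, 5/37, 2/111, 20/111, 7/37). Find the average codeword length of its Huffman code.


Huffman construction (repeatedly merge the two least-probable nodes; each merge adds 1 bit to every symbol beneath it): 2/111 + 1/37 = 5/111; 5/111 + 5/37 = 20/111; 20/111 + 20/111 = 40/111; 7/37 + 22/111 = 43/111; 28/111 + 40/111 = 68/111; 43/111 + 68/111 = 1. Resulting codeword lengths (in the order the probabilities were given): (2, 2, 5, 4, 5, 3, 2). L_avg = sum(p_i * l_i) = 28/111*2 + 22/111*2 + 1/37*5 + 5/37*4 + 2/111*5 + 20/111*3 + 7/37*2 = 287/111 = 2.5856

2.5856 bits


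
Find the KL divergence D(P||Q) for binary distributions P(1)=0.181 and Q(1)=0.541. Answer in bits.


KL = p*log2(p/q) + (1-p)*log2((1-p)/(1-q)) = 0.181*log2(0.181/0.541) + 0.819*log2(0.819/0.459) = 0.3983

0.3983 bits


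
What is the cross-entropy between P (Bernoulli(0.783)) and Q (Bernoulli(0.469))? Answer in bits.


H(P,Q) = -p*log2(q) - (1-p)*log2(1-q). -0.783*log2(0.469) = 0.855302; -0.217*log2(0.531) = 0.198168. H(P,Q) = 0.855302 + 0.198168 = 1.0535

1.0535 bits


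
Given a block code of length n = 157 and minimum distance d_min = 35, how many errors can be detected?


Detection capability = d_min - 1 = 35 - 1 = 34

34 errors


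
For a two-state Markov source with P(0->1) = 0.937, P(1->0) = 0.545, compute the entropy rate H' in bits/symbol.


Stationary distribution: pi_0 = p10/(p01+p10) = 0.3677, pi_1 = 0.6323. Entropy rate H' = pi_0*H(p01) + pi_1*H(p10) = 0.3677*0.3392 + 0.6323*0.9941 = 0.7533

0.7533 bits/symbol


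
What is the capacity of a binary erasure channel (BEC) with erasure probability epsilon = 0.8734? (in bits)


C = 1 - epsilon = 1 - 0.8734 = 0.1266

0.1266 bits


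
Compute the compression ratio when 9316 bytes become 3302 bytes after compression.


Ratio = original / compressed = 9316 / 3302 = 2.8213

2.8213


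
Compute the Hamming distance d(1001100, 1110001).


Count differing positions: . ^ ^ ^ ^ . ^ = 5 differences

5


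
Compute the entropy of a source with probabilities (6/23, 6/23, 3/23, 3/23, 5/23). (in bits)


H = -sum(p_i * log2(p_i)). Terms: -(6/23)*log2(6/23) = 0.505722; -(6/23)*log2(6/23) = 0.505722; -(3/23)*log2(3/23) = 0.383296; -(3/23)*log2(3/23) = 0.383296; -(5/23)*log2(5/23) = 0.478616. H = 0.505722 + 0.505722 + 0.383296 + 0.383296 + 0.478616 = 2.2567

2.2567 bits


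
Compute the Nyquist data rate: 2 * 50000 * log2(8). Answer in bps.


Rate = 2 * B * log2(M) = 2 * 50000 * 3.0 = 300000.0

300000.0 bps


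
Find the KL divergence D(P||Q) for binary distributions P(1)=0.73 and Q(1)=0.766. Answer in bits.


KL = p*log2(p/q) + (1-p)*log2((1-p)/(1-q)) = 0.73*log2(0.73/0.766) + 0.27*log2(0.27/0.234) = 0.005

0.005 bits


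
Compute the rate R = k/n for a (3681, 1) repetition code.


Rate = k/n = 1/3681

1/3681


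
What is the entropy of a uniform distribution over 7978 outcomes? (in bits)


H = log2(n) = log2(7978) = 12.9618

12.9618 bits


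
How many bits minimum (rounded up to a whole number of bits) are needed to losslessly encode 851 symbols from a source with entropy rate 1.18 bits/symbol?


Minimum bits >= n * H = 851 * 1.18 = 1004.18, rounded up to a whole number of bits = 1005

1005 bits


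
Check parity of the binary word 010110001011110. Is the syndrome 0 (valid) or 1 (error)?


Syndrome = XOR of all bits = 0 XOR 1 XOR 0 XOR 1 XOR 1 XOR 0 XOR 0 XOR 0 XOR 1 XOR 0 XOR 1 XOR 1 XOR 1 XOR 1 XOR 0 = 0

0


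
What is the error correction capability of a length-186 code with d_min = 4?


Correction capability = floor((d-1)/2) = floor((4-1)/2) = 1

1 errors


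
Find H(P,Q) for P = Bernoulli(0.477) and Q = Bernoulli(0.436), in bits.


H(P,Q) = -p*log2(q) - (1-p)*log2(1-q). -0.477*log2(0.436) = 0.571255; -0.523*log2(0.564) = 0.432120. H(P,Q) = 0.571255 + 0.432120 = 1.0034

1.0034 bits


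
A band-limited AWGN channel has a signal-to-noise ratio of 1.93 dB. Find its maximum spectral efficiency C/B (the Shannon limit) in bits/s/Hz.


SNR_linear = 10^(1.93/10) = 1.5596; C/B = log2(1 + SNR_linear) = log2(1 + 1.5596) = 1.3559

1.3559 bits/s/Hz


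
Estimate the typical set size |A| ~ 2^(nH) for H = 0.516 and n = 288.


log2|A_typical| = nH = 288 * 0.516 = 148.608, so |A_typical| ~ 2^148.608 = 5.438e+44

5.438e+44


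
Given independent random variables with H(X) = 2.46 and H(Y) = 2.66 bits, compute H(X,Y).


For independent variables, H(X,Y) = H(X) + H(Y) = 2.46 + 2.66 = 5.12

5.12 bits


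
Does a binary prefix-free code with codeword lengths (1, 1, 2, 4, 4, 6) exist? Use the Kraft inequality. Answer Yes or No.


Kraft sum = sum(2^(-l_i)) = 1.3906, need <= 1. Result: violated (a binary prefix-free code with these lengths cannot exist)

No


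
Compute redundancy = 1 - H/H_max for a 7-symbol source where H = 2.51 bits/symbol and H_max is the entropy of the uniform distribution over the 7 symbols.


H_max = log2(K) = log2(7) = 2.8074 bits/symbol. Redundancy = 1 - H/H_max = 1 - 2.51/2.8074 = 1 - 0.8941 = 0.1059

0.1059


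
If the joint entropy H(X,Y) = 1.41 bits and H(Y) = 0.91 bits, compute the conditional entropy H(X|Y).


H(X|Y) = H(X,Y) - H(Y) = 1.41 - 0.91 = 0.5

0.5 bits


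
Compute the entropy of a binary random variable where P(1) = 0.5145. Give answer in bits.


H = -p*log2(p) - (1-p)*log2(1-p). -0.5145*log2(0.5145) = 0.493280; -0.4855*log2(0.4855) = 0.506113. H = 0.493280 + 0.506113 = 0.9994

0.9994 bits


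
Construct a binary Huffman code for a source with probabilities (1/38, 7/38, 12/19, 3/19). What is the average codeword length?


Huffman construction (repeatedly merge the two least-probable nodes; each merge adds 1 bit to every symbol beneath it): 1/38 + 3/19 = 7/38; 7/38 + 7/38 = 7/19; 7/19 + 12/19 = 1. Resulting codeword lengths (in the order the probabilities were given): (3, 2, 1, 3). L_avg = sum(p_i * l_i) = 1/38*3 + 7/38*2 + 12/19*1 + 3/19*3 = 59/38 = 1.5526

1.5526 bits


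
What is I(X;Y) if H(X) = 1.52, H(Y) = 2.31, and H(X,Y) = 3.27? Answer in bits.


I(X;Y) = H(X) + H(Y) - H(X,Y) = 1.52 + 2.31 - 3.27 = 0.56

0.56 bits


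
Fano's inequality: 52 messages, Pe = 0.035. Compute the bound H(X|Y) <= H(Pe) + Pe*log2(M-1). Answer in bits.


H(Pe) = -Pe*log2(Pe) - (1-Pe)*log2(1-Pe) = -0.035*log2(0.035) - 0.965*log2(0.965) = 0.169278 + 0.049600 = 0.2189. Pe*log2(M-1) = 0.035*log2(51) = 0.198535. Bound = H(Pe) + Pe*log2(M-1) = 0.169278 + 0.049600 + 0.198535 = 0.4174

0.4174 bits


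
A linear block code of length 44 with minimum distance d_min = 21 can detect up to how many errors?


Detection capability = d_min - 1 = 21 - 1 = 20

20 errors


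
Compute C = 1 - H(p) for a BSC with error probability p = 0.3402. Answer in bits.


H(p) = -p*log2(p) - (1-p)*log2(1-p) = -0.3402*log2(0.3402) - 0.6598*log2(0.6598) = 0.529196 + 0.395814 = 0.925. C = 1 - H(p) = 1 - 0.925 = 0.075

0.075 bits


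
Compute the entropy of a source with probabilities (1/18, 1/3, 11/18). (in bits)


H = -sum(p_i * log2(p_i)). Terms: -(1/18)*log2(1/18) = 0.231663; -(1/3)*log2(1/3) = 0.528321; -(11/18)*log2(11/18) = 0.434190. H = 0.231663 + 0.528321 + 0.434190 = 1.1942

1.1942 bits


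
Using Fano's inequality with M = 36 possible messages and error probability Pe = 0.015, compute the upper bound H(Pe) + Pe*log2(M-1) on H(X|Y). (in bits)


H(Pe) = -Pe*log2(Pe) - (1-Pe)*log2(1-Pe) = -0.015*log2(0.015) - 0.985*log2(0.985) = 0.090883 + 0.021477 = 0.1124. Pe*log2(M-1) = 0.015*log2(35) = 0.076939. Bound = H(Pe) + Pe*log2(M-1) = 0.090883 + 0.021477 + 0.076939 = 0.1893

0.1893 bits


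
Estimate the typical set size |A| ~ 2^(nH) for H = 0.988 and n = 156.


log2|A_typical| = nH = 156 * 0.988 = 154.128, so |A_typical| ~ 2^154.128 = 2.495e+46

2.495e+46


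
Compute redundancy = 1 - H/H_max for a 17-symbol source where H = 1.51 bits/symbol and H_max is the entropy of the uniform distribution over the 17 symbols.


H_max = log2(K) = log2(17) = 4.0875 bits/symbol. Redundancy = 1 - H/H_max = 1 - 1.51/4.0875 = 1 - 0.3694 = 0.6306

0.6306


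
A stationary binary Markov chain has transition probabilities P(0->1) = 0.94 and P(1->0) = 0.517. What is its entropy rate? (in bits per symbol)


Stationary distribution: pi_0 = p10/(p01+p10) = 0.3548, pi_1 = 0.6452. Entropy rate H' = pi_0*H(p01) + pi_1*H(p10) = 0.3548*0.3274 + 0.6452*0.9992 = 0.7608

0.7608 bits/symbol


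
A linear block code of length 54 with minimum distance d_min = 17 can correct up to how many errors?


Correction capability = floor((d-1)/2) = floor((17-1)/2) = 8

8 errors


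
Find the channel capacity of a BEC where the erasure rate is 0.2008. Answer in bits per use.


C = 1 - epsilon = 1 - 0.2008 = 0.7992

0.7992 bits


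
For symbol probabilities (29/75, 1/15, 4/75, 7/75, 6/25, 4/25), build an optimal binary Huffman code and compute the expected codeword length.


Huffman construction (repeatedly merge the two least-probable nodes; each merge adds 1 bit to every symbol beneath it): 4/75 + 1/15 = 3/25; 7/75 + 3/25 = 16/75; 4/25 + 16/75 = 28/75; 6/25 + 28/75 = 46/75; 29/75 + 46/75 = 1. Resulting codeword lengths (in the order the probabilities were given): (1, 5, 5, 4, 2, 3). L_avg = sum(p_i * l_i) = 29/75*1 + 1/15*5 + 4/75*5 + 7/75*4 + 6/25*2 + 4/25*3 = 58/25 = 2.32

2.32 bits


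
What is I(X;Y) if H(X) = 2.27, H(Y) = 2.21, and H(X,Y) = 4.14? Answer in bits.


I(X;Y) = H(X) + H(Y) - H(X,Y) = 2.27 + 2.21 - 4.14 = 0.34

0.34 bits


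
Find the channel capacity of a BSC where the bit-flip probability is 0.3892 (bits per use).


H(p) = -p*log2(p) - (1-p)*log2(1-p) = -0.3892*log2(0.3892) - 0.6108*log2(0.6108) = 0.529863 + 0.434418 = 0.9643. C = 1 - H(p) = 1 - 0.9643 = 0.0357

0.0357 bits


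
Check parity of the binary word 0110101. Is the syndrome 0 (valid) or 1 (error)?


Syndrome = XOR of all bits = 0 XOR 1 XOR 1 XOR 0 XOR 1 XOR 0 XOR 1 = 0

0


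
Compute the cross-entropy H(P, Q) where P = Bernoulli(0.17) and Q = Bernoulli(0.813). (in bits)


H(P,Q) = -p*log2(q) - (1-p)*log2(1-q). -0.17*log2(0.813) = 0.050774; -0.83*log2(0.187) = 2.007679. H(P,Q) = 0.050774 + 2.007679 = 2.0585

2.0585 bits


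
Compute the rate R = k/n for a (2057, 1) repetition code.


Rate = k/n = 1/2057

1/2057


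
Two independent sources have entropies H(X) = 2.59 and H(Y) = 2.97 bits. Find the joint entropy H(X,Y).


For independent variables, H(X,Y) = H(X) + H(Y) = 2.59 + 2.97 = 5.56

5.56 bits


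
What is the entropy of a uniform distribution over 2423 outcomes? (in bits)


H = log2(n) = log2(2423) = 11.2426

11.2426 bits


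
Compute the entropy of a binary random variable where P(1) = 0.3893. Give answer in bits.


H = -p*log2(p) - (1-p)*log2(1-p). -0.3893*log2(0.3893) = 0.529855; -0.6107*log2(0.6107) = 0.434491. H = 0.529855 + 0.434491 = 0.9643

0.9643 bits


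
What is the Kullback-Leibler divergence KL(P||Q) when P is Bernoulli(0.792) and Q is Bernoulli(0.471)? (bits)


KL = p*log2(p/q) + (1-p)*log2((1-p)/(1-q)) = 0.792*log2(0.792/0.471) + 0.208*log2(0.208/0.529) = 0.3137

0.3137 bits


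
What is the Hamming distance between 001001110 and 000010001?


Count differing positions: . . ^ . ^ ^ ^ ^ ^ = 6 differences

6


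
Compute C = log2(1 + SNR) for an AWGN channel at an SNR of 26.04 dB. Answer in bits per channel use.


SNR_linear = 10^(26.04/10) = 401.7908; C = log2(1 + SNR_linear) = log2(1 + 401.7908) = 8.6539

8.6539 bits/channel use


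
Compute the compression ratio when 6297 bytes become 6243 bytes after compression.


Ratio = original / compressed = 6297 / 6243 = 1.0086

1.0086


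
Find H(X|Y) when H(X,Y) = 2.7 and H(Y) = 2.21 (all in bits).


H(X|Y) = H(X,Y) - H(Y) = 2.7 - 2.21 = 0.49

0.49 bits


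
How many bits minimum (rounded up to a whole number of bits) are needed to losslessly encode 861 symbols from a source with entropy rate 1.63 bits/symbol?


Minimum bits >= n * H = 861 * 1.63 = 1403.43, rounded up to a whole number of bits = 1404

1404 bits


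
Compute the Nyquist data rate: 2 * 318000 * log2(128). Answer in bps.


Rate = 2 * B * log2(M) = 2 * 318000 * 7.0 = 4452000.0

4452000.0 bps


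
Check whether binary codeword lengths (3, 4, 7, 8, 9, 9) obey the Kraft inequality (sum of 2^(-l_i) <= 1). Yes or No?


Kraft sum = sum(2^(-l_i)) = 0.2031, need <= 1. Result: satisfied (a binary prefix-free code with these lengths exists)

Yes


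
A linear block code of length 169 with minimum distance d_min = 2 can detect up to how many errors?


Detection capability = d_min - 1 = 2 - 1 = 1

1 errors


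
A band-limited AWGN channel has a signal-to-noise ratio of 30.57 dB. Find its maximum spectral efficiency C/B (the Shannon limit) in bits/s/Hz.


SNR_linear = 10^(30.57/10) = 1140.2498; C/B = log2(1 + SNR_linear) = log2(1 + 1140.2498) = 10.1564

10.1564 bits/s/Hz


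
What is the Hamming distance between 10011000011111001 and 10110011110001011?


Count differing positions: . . ^ . ^ . ^ ^ ^ . ^ ^ ^ . . ^ . = 9 differences

9


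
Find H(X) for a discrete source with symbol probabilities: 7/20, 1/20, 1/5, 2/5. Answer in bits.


H = -sum(p_i * log2(p_i)). Terms: -(7/20)*log2(7/20) = 0.530101; -(1/20)*log2(1/20) = 0.216096; -(1/5)*log2(1/5) = 0.464386; -(2/5)*log2(2/5) = 0.528771. H = 0.530101 + 0.216096 + 0.464386 + 0.528771 = 1.7394

1.7394 bits


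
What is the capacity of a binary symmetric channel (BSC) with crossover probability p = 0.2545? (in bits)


H(p) = -p*log2(p) - (1-p)*log2(1-p) = -0.2545*log2(0.2545) - 0.7455*log2(0.7455) = 0.502450 + 0.315883 = 0.8183. C = 1 - H(p) = 1 - 0.8183 = 0.1817

0.1817 bits


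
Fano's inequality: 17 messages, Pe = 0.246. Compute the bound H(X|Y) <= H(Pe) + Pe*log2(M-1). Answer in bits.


H(Pe) = -Pe*log2(Pe) - (1-Pe)*log2(1-Pe) = -0.246*log2(0.246) - 0.754*log2(0.754) = 0.497724 + 0.307152 = 0.8049. Pe*log2(M-1) = 0.246*log2(16) = 0.984000. Bound = H(Pe) + Pe*log2(M-1) = 0.497724 + 0.307152 + 0.984000 = 1.7889

1.7889 bits


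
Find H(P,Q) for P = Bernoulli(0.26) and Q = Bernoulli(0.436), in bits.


H(P,Q) = -p*log2(q) - (1-p)*log2(1-q). -0.26*log2(0.436) = 0.311376; -0.74*log2(0.564) = 0.611412. H(P,Q) = 0.311376 + 0.611412 = 0.9228

0.9228 bits


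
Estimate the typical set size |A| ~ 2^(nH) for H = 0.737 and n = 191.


log2|A_typical| = nH = 191 * 0.737 = 140.767, so |A_typical| ~ 2^140.767 = 2.372e+42

2.372e+42


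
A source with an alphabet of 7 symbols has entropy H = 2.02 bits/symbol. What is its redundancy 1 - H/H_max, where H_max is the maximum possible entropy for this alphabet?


H_max = log2(K) = log2(7) = 2.8074 bits/symbol. Redundancy = 1 - H/H_max = 1 - 2.02/2.8074 = 1 - 0.7195 = 0.2805

0.2805


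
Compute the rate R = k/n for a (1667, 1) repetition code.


Rate = k/n = 1/1667

1/1667


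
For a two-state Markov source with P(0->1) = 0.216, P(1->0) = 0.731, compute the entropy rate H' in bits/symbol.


Stationary distribution: pi_0 = p10/(p01+p10) = 0.7719, pi_1 = 0.2281. Entropy rate H' = pi_0*H(p01) + pi_1*H(p10) = 0.7719*0.7528 + 0.2281*0.84 = 0.7727

0.7727 bits/symbol


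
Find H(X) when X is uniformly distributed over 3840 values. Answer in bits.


H = log2(n) = log2(3840) = 11.9069

11.9069 bits


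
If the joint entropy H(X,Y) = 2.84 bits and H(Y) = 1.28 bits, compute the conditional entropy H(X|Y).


H(X|Y) = H(X,Y) - H(Y) = 2.84 - 1.28 = 1.56

1.56 bits


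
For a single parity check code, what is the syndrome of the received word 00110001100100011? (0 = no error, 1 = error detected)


Syndrome = XOR of all bits = 0 XOR 0 XOR 1 XOR 1 XOR 0 XOR 0 XOR 0 XOR 1 XOR 1 XOR 0 XOR 0 XOR 1 XOR 0 XOR 0 XOR 0 XOR 1 XOR 1 = 1

1


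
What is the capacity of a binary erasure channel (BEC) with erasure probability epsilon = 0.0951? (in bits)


C = 1 - epsilon = 1 - 0.0951 = 0.9049

0.9049 bits


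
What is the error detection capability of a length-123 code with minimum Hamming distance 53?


Detection capability = d_min - 1 = 53 - 1 = 52

52 errors


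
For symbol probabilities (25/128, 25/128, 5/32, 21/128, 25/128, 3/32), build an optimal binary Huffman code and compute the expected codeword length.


Huffman construction (repeatedly merge the two least-probable nodes; each merge adds 1 bit to every symbol beneath it): 3/32 + 5/32 = 1/4; 21/128 + 25/128 = 23/64; 25/128 + 25/128 = 25/64; 1/4 + 23/64 = 39/64; 25/64 + 39/64 = 1. Resulting codeword lengths (in the order the probabilities were given): (3, 2, 3, 3, 2, 3). L_avg = sum(p_i * l_i) = 25/128*3 + 25/128*2 + 5/32*3 + 21/128*3 + 25/128*2 + 3/32*3 = 167/64 = 2.6094

2.6094 bits


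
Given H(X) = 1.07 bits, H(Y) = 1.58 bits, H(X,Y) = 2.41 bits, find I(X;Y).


I(X;Y) = H(X) + H(Y) - H(X,Y) = 1.07 + 1.58 - 2.41 = 0.24

0.24 bits


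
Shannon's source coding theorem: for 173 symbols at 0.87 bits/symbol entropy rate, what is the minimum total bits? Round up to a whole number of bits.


Minimum bits >= n * H = 173 * 0.87 = 150.51, rounded up to a whole number of bits = 151

151 bits


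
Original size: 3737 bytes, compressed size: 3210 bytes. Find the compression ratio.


Ratio = original / compressed = 3737 / 3210 = 1.1642

1.1642


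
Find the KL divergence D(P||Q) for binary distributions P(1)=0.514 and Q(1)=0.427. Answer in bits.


KL = p*log2(p/q) + (1-p)*log2((1-p)/(1-q)) = 0.514*log2(0.514/0.427) + 0.486*log2(0.486/0.573) = 0.022

0.022 bits


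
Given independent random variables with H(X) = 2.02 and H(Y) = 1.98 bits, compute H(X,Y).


For independent variables, H(X,Y) = H(X) + H(Y) = 2.02 + 1.98 = 4.0

4.0 bits


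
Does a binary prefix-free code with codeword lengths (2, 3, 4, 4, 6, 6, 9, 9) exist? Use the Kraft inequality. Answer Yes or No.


Kraft sum = sum(2^(-l_i)) = 0.5352, need <= 1. Result: satisfied (a binary prefix-free code with these lengths exists)

Yes


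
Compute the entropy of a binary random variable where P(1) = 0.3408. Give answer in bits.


H = -p*log2(p) - (1-p)*log2(1-p). -0.3408*log2(0.3408) = 0.529263; -0.6592*log2(0.6592) = 0.396319. H = 0.529263 + 0.396319 = 0.9256

0.9256 bits


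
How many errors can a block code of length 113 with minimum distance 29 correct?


Correction capability = floor((d-1)/2) = floor((29-1)/2) = 14

14 errors


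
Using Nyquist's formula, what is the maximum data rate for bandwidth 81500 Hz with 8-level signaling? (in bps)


Rate = 2 * B * log2(M) = 2 * 81500 * 3.0 = 489000.0

489000.0 bps


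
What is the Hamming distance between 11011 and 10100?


Count differing positions: . ^ ^ ^ ^ = 4 differences

4


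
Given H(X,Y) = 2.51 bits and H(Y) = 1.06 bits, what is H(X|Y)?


H(X|Y) = H(X,Y) - H(Y) = 2.51 - 1.06 = 1.45

1.45 bits


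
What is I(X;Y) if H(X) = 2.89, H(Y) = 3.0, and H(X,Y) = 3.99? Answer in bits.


I(X;Y) = H(X) + H(Y) - H(X,Y) = 2.89 + 3.0 - 3.99 = 1.9

1.9 bits


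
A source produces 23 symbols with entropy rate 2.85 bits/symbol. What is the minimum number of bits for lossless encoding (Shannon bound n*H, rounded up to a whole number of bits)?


Minimum bits >= n * H = 23 * 2.85 = 65.55, rounded up to a whole number of bits = 66

66 bits


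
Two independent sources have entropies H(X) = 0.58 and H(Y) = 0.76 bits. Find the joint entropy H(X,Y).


For independent variables, H(X,Y) = H(X) + H(Y) = 0.58 + 0.76 = 1.34

1.34 bits


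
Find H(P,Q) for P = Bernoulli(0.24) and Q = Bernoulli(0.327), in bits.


H(P,Q) = -p*log2(q) - (1-p)*log2(1-q). -0.24*log2(0.327) = 0.387033; -0.76*log2(0.673) = 0.434204. H(P,Q) = 0.387033 + 0.434204 = 0.8212

0.8212 bits


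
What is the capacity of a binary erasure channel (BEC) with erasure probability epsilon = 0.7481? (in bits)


C = 1 - epsilon = 1 - 0.7481 = 0.2519

0.2519 bits


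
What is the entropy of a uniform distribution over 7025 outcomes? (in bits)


H = log2(n) = log2(7025) = 12.7783

12.7783 bits


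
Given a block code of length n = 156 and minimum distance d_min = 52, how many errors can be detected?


Detection capability = d_min - 1 = 52 - 1 = 51

51 errors


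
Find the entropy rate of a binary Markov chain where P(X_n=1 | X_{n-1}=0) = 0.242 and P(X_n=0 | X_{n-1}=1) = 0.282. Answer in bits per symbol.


Stationary distribution: pi_0 = p10/(p01+p10) = 0.5382, pi_1 = 0.4618. Entropy rate H' = pi_0*H(p01) + pi_1*H(p10) = 0.5382*0.7984 + 0.4618*0.8582 = 0.826

0.826 bits/symbol


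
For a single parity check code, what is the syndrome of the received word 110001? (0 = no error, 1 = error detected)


Syndrome = XOR of all bits = 1 XOR 1 XOR 0 XOR 0 XOR 0 XOR 1 = 1

1


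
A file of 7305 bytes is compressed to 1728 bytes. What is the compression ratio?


Ratio = original / compressed = 7305 / 1728 = 4.2274

4.2274


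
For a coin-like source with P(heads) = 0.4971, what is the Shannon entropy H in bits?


H = -p*log2(p) - (1-p)*log2(1-p). -0.4971*log2(0.4971) = 0.501272; -0.5029*log2(0.5029) = 0.498704. H = 0.501272 + 0.498704 = 1.0

1.0 bits


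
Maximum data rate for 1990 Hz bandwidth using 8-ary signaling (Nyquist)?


Rate = 2 * B * log2(M) = 2 * 1990 * 3.0 = 11940.0

11940.0 bps


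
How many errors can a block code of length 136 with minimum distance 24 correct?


Correction capability = floor((d-1)/2) = floor((24-1)/2) = 11

11 errors


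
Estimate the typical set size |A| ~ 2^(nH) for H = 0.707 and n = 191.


log2|A_typical| = nH = 191 * 0.707 = 135.037, so |A_typical| ~ 2^135.037 = 4.469e+40

4.469e+40


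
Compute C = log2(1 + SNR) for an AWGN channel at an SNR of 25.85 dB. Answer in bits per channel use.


SNR_linear = 10^(25.85/10) = 384.5918; C = log2(1 + SNR_linear) = log2(1 + 384.5918) = 8.5909

8.5909 bits/channel use


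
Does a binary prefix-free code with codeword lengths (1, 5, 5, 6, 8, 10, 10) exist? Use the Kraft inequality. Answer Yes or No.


Kraft sum = sum(2^(-l_i)) = 0.584, need <= 1. Result: satisfied (a binary prefix-free code with these lengths exists)

Yes


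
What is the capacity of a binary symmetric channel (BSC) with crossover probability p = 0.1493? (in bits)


H(p) = -p*log2(p) - (1-p)*log2(1-p) = -0.1493*log2(0.1493) - 0.8507*log2(0.8507) = 0.409636 + 0.198449 = 0.6081. C = 1 - H(p) = 1 - 0.6081 = 0.3919

0.3919 bits


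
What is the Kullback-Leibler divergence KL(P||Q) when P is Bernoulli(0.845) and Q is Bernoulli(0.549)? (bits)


KL = p*log2(p/q) + (1-p)*log2((1-p)/(1-q)) = 0.845*log2(0.845/0.549) + 0.155*log2(0.155/0.451) = 0.2869

0.2869 bits


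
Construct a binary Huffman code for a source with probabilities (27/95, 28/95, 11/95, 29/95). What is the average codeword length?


Huffman construction (repeatedly merge the two least-probable nodes; each merge adds 1 bit to every symbol beneath it): 11/95 + 27/95 = 2/5; 28/95 + 29/95 = 3/5; 2/5 + 3/5 = 1. Resulting codeword lengths (in the order the probabilities were given): (2, 2, 2, 2). L_avg = sum(p_i * l_i) = 27/95*2 + 28/95*2 + 11/95*2 + 29/95*2 = 2

2.0 bits


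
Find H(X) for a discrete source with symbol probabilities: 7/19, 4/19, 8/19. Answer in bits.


H = -sum(p_i * log2(p_i)). Terms: -(7/19)*log2(7/19) = 0.530737; -(4/19)*log2(4/19) = 0.473248; -(8/19)*log2(8/19) = 0.525443. H = 0.530737 + 0.473248 + 0.525443 = 1.5294

1.5294 bits


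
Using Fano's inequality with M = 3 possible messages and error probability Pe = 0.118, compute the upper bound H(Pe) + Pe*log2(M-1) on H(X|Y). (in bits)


H(Pe) = -Pe*log2(Pe) - (1-Pe)*log2(1-Pe) = -0.118*log2(0.118) - 0.882*log2(0.882) = 0.363811 + 0.159774 = 0.5236. Pe*log2(M-1) = 0.118*log2(2) = 0.118000. Bound = H(Pe) + Pe*log2(M-1) = 0.363811 + 0.159774 + 0.118000 = 0.6416

0.6416 bits
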